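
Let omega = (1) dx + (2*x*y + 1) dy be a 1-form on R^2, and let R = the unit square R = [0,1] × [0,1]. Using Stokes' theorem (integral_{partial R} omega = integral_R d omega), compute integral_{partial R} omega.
integral_(partial R) omega = 1

Stokes: integral_partial_R omega = integral_R d omega with d omega = (∂Q/∂x - ∂P/∂y) dx ∧ dy.
  ∂Q/∂x = 2*y
  ∂P/∂y = 0
  integrand = ∂Q/∂x - ∂P/∂y = 2*y.
Integrating over R: integral_0^1 integral_0^1 (2*y) dx dy = 1.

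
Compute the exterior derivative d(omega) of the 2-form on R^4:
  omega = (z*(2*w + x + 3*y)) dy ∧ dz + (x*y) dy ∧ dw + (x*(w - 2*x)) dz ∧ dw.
d(omega) = (z) dx ∧ dy ∧ dz + (2*z) dy ∧ dz ∧ dw + (y) dx ∧ dy ∧ dw + (w - 4*x) dx ∧ dz ∧ dw

For a 2-form omega = sum_{i<j} g_{ij} dx_i ∧ dx_j, the exterior derivative is
  d(omega) = sum_{i<j} d(g_{ij}) ∧ dx_i ∧ dx_j = sum_{i<j, k} (∂g_{ij}/∂x_k) dx_k ∧ dx_i ∧ dx_j.
Expand each term, using dx_k ∧ dx_i ∧ dx_j = sgn(permutation) dx_{(a)} ∧ dx_{(b)} ∧ dx_{(c)} with (a < b < c) sorted:
  d(z*(2*w + x + 3*y)) includes (∂/∂x)(z*(2*w + x + 3*y)) dx = (z) dx, which multiplied by dy ∧ dz gives (z) dx ∧ dy ∧ dz
  d(z*(2*w + x + 3*y)) includes (∂/∂w)(z*(2*w + x + 3*y)) dw = (2*z) dw, which multiplied by dy ∧ dz gives (2*z) dy ∧ dz ∧ dw
  d(x*y) includes (∂/∂x)(x*y) dx = (y) dx, which multiplied by dy ∧ dw gives (y) dx ∧ dy ∧ dw
  d(x*(w - 2*x)) includes (∂/∂x)(x*(w - 2*x)) dx = (w - 4*x) dx, which multiplied by dz ∧ dw gives (w - 4*x) dx ∧ dz ∧ dw
Collecting like 3-forms: d(omega) = (z) dx ∧ dy ∧ dz + (2*z) dy ∧ dz ∧ dw + (y) dx ∧ dy ∧ dw + (w - 4*x) dx ∧ dz ∧ dw.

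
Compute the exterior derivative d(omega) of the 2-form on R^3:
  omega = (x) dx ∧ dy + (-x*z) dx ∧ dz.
d(omega) = 0

For a 2-form omega = sum_{i<j} g_{ij} dx_i ∧ dx_j, the exterior derivative is
  d(omega) = sum_{i<j} d(g_{ij}) ∧ dx_i ∧ dx_j = sum_{i<j, k} (∂g_{ij}/∂x_k) dx_k ∧ dx_i ∧ dx_j.
Expand each term, using dx_k ∧ dx_i ∧ dx_j = sgn(permutation) dx_{(a)} ∧ dx_{(b)} ∧ dx_{(c)} with (a < b < c) sorted:

Collecting like 3-forms: d(omega) = 0.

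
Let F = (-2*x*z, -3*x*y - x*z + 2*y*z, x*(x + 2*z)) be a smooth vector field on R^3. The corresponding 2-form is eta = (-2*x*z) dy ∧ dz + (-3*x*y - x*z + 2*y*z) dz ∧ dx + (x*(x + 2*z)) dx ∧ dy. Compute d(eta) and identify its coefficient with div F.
d(eta) = (-x) dx ∧ dy ∧ dz; div F = -x

For a 2-form in R^3 of the form above, applying d gives a 3-form with coefficient ∂P/∂x + ∂Q/∂y + ∂R/∂z:
  ∂P/∂x = -2*z
  ∂Q/∂y = -3*x + 2*z
  ∂R/∂z = 2*x
Sum = -x, which is exactly div F.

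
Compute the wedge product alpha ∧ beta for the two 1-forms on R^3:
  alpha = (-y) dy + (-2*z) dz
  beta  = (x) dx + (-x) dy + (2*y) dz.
alpha ∧ beta = (x*y) dx ∧ dy + (-2*x*z - 2*y^2) dy ∧ dz + (2*x*z) dx ∧ dz

Distribute the wedge, using dx_i ∧ dx_j = -dx_j ∧ dx_i and dx_i ∧ dx_i = 0. For each pair (i, j) with i < j, the coefficient of dx_i ∧ dx_j in alpha ∧ beta is (alpha_i * beta_j - alpha_j * beta_i). Collecting: alpha ∧ beta = (x*y) dx ∧ dy + (-2*x*z - 2*y^2) dy ∧ dz + (2*x*z) dx ∧ dz.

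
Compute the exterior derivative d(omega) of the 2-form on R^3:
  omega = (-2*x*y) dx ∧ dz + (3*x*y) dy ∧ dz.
d(omega) = (2*x + 3*y) dx ∧ dy ∧ dz

For a 2-form omega = sum_{i<j} g_{ij} dx_i ∧ dx_j, the exterior derivative is
  d(omega) = sum_{i<j} d(g_{ij}) ∧ dx_i ∧ dx_j = sum_{i<j, k} (∂g_{ij}/∂x_k) dx_k ∧ dx_i ∧ dx_j.
Expand each term, using dx_k ∧ dx_i ∧ dx_j = sgn(permutation) dx_{(a)} ∧ dx_{(b)} ∧ dx_{(c)} with (a < b < c) sorted:
  d(-2*x*y) includes (∂/∂y)(-2*x*y) dy = (-2*x) dy, which multiplied by dx ∧ dz gives (2*x) dx ∧ dy ∧ dz
  d(3*x*y) includes (∂/∂x)(3*x*y) dx = (3*y) dx, which multiplied by dy ∧ dz gives (3*y) dx ∧ dy ∧ dz
Collecting like 3-forms: d(omega) = (2*x + 3*y) dx ∧ dy ∧ dz.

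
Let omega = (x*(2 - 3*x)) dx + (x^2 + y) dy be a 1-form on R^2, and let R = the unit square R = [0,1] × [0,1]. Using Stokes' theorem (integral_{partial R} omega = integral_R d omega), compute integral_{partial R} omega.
integral_(partial R) omega = 1

Stokes: integral_partial_R omega = integral_R d omega with d omega = (∂Q/∂x - ∂P/∂y) dx ∧ dy.
  ∂Q/∂x = 2*x
  ∂P/∂y = 0
  integrand = ∂Q/∂x - ∂P/∂y = 2*x.
Integrating over R: integral_0^1 integral_0^1 (2*x) dx dy = 1.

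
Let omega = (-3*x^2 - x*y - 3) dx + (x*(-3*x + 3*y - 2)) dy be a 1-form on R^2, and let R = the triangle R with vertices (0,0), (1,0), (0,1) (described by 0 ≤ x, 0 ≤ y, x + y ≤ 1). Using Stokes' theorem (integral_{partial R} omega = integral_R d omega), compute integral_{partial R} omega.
integral_(partial R) omega = -4/3

Stokes: integral_partial_R omega = integral_R d omega with d omega = (∂Q/∂x - ∂P/∂y) dx ∧ dy.
  ∂Q/∂x = -6*x + 3*y - 2
  ∂P/∂y = -x
  integrand = ∂Q/∂x - ∂P/∂y = -5*x + 3*y - 2.
Integrating over R: integral_0^1 integral_0^{1-x} (-5*x + 3*y - 2) dy dx = -4/3.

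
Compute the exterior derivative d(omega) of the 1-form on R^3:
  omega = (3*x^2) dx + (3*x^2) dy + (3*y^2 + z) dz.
d(omega) = (6*x) dx ∧ dy + (6*y) dy ∧ dz

For a 1-form omega = sum_i f_i dx_i, the exterior derivative is
  d(omega) = sum_{i < j} (∂f_j/∂x_i - ∂f_i/∂x_j) dx_i ∧ dx_j.
  coefficient of dx ∧ dy: ∂f_2/∂x - ∂f_1/∂y = ∂(3*x^2)/∂x - ∂(3*x^2)/∂y = 6*x
  coefficient of dy ∧ dz: ∂f_3/∂y - ∂f_2/∂z = ∂(3*y^2 + z)/∂y - ∂(3*x^2)/∂z = 6*y
Assembling: d(omega) = (6*x) dx ∧ dy + (6*y) dy ∧ dz.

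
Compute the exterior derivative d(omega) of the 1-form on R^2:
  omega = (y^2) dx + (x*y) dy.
d(omega) = (-y) dx ∧ dy

For a 1-form omega = sum_i f_i dx_i, the exterior derivative is
  d(omega) = sum_{i < j} (∂f_j/∂x_i - ∂f_i/∂x_j) dx_i ∧ dx_j.
  coefficient of dx ∧ dy: ∂f_2/∂x - ∂f_1/∂y = ∂(x*y)/∂x - ∂(y^2)/∂y = -y
Assembling: d(omega) = (-y) dx ∧ dy.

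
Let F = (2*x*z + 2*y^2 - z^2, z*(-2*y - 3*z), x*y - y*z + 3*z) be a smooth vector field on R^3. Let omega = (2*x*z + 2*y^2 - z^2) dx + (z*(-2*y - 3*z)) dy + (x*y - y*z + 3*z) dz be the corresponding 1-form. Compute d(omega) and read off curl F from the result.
d(omega) = (x + 2*y + 5*z) dy ∧ dz + (2*x - y - 2*z) dz ∧ dx + (-4*y) dx ∧ dy; curl F = (x + 2*y + 5*z, 2*x - y - 2*z, -4*y)

d omega = sum_{i<j} (∂f_j/∂x_i - ∂f_i/∂x_j) dx_i ∧ dx_j. Under the identification (dy ∧ dz, dz ∧ dx, dx ∧ dy) ↔ (e_x, e_y, e_z), the coefficients are exactly the components of curl F. Compute:
  ∂R/∂y - ∂Q/∂z = (x - z) - (-2*y - 6*z) = x + 2*y + 5*z
  ∂P/∂z - ∂R/∂x = (2*x - 2*z) - (y) = 2*x - y - 2*z
  ∂Q/∂x - ∂P/∂y = (0) - (4*y) = -4*y.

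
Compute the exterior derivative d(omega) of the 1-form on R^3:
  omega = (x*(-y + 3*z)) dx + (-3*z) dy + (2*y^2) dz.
d(omega) = (x) dx ∧ dy + (-3*x) dx ∧ dz + (4*y + 3) dy ∧ dz

For a 1-form omega = sum_i f_i dx_i, the exterior derivative is
  d(omega) = sum_{i < j} (∂f_j/∂x_i - ∂f_i/∂x_j) dx_i ∧ dx_j.
  coefficient of dx ∧ dy: ∂f_2/∂x - ∂f_1/∂y = ∂(-3*z)/∂x - ∂(x*(-y + 3*z))/∂y = x
  coefficient of dx ∧ dz: ∂f_3/∂x - ∂f_1/∂z = ∂(2*y^2)/∂x - ∂(x*(-y + 3*z))/∂z = -3*x
  coefficient of dy ∧ dz: ∂f_3/∂y - ∂f_2/∂z = ∂(2*y^2)/∂y - ∂(-3*z)/∂z = 4*y + 3
Assembling: d(omega) = (x) dx ∧ dy + (-3*x) dx ∧ dz + (4*y + 3) dy ∧ dz.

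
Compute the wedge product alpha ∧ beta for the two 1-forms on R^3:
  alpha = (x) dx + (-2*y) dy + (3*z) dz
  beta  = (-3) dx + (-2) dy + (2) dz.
alpha ∧ beta = (-2*x - 6*y) dx ∧ dy + (2*x + 9*z) dx ∧ dz + (-4*y + 6*z) dy ∧ dz

Distribute the wedge, using dx_i ∧ dx_j = -dx_j ∧ dx_i and dx_i ∧ dx_i = 0. For each pair (i, j) with i < j, the coefficient of dx_i ∧ dx_j in alpha ∧ beta is (alpha_i * beta_j - alpha_j * beta_i). Collecting: alpha ∧ beta = (-2*x - 6*y) dx ∧ dy + (2*x + 9*z) dx ∧ dz + (-4*y + 6*z) dy ∧ dz.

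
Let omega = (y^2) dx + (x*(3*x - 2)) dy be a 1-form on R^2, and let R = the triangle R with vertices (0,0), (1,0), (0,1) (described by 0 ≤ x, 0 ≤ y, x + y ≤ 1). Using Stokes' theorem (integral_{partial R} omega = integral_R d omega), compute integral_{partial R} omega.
integral_(partial R) omega = -1/3

Stokes: integral_partial_R omega = integral_R d omega with d omega = (∂Q/∂x - ∂P/∂y) dx ∧ dy.
  ∂Q/∂x = 6*x - 2
  ∂P/∂y = 2*y
  integrand = ∂Q/∂x - ∂P/∂y = 6*x - 2*y - 2.
Integrating over R: integral_0^1 integral_0^{1-x} (6*x - 2*y - 2) dy dx = -1/3.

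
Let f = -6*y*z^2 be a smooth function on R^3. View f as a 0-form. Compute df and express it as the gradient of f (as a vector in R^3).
df = (0) dx + (-6*z^2) dy + (-12*y*z) dz; grad f = (0, -6*z^2, -12*y*z)

For a 0-form f, d f = (∂f/∂x) dx + (∂f/∂y) dy + (∂f/∂z) dz. The components of the vector representation are exactly the entries of grad f in Cartesian coordinates:
  ∂f/∂x = 0
  ∂f/∂y = -6*z^2
  ∂f/∂z = -12*y*z.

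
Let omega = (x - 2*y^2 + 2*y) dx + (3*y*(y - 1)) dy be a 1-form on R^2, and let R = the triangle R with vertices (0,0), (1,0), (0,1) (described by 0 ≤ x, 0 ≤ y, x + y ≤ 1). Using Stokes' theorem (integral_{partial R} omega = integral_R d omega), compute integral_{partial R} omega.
integral_(partial R) omega = -1/3

Stokes: integral_partial_R omega = integral_R d omega with d omega = (∂Q/∂x - ∂P/∂y) dx ∧ dy.
  ∂Q/∂x = 0
  ∂P/∂y = 2 - 4*y
  integrand = ∂Q/∂x - ∂P/∂y = 4*y - 2.
Integrating over R: integral_0^1 integral_0^{1-x} (4*y - 2) dy dx = -1/3.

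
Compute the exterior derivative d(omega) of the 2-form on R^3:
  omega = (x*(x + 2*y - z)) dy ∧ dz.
d(omega) = (2*x + 2*y - z) dx ∧ dy ∧ dz

For a 2-form omega = sum_{i<j} g_{ij} dx_i ∧ dx_j, the exterior derivative is
  d(omega) = sum_{i<j} d(g_{ij}) ∧ dx_i ∧ dx_j = sum_{i<j, k} (∂g_{ij}/∂x_k) dx_k ∧ dx_i ∧ dx_j.
Expand each term, using dx_k ∧ dx_i ∧ dx_j = sgn(permutation) dx_{(a)} ∧ dx_{(b)} ∧ dx_{(c)} with (a < b < c) sorted:
  d(x*(x + 2*y - z)) includes (∂/∂x)(x*(x + 2*y - z)) dx = (2*x + 2*y - z) dx, which multiplied by dy ∧ dz gives (2*x + 2*y - z) dx ∧ dy ∧ dz
Collecting like 3-forms: d(omega) = (2*x + 2*y - z) dx ∧ dy ∧ dz.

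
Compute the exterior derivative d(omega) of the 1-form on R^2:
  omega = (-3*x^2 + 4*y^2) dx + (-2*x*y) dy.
d(omega) = (-10*y) dx ∧ dy

For a 1-form omega = sum_i f_i dx_i, the exterior derivative is
  d(omega) = sum_{i < j} (∂f_j/∂x_i - ∂f_i/∂x_j) dx_i ∧ dx_j.
  coefficient of dx ∧ dy: ∂f_2/∂x - ∂f_1/∂y = ∂(-2*x*y)/∂x - ∂(-3*x^2 + 4*y^2)/∂y = -10*y
Assembling: d(omega) = (-10*y) dx ∧ dy.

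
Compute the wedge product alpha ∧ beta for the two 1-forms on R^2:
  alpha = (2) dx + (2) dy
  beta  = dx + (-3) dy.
alpha ∧ beta = (-8) dx ∧ dy

Distribute the wedge, using dx_i ∧ dx_j = -dx_j ∧ dx_i and dx_i ∧ dx_i = 0. For each pair (i, j) with i < j, the coefficient of dx_i ∧ dx_j in alpha ∧ beta is (alpha_i * beta_j - alpha_j * beta_i). Collecting: alpha ∧ beta = (-8) dx ∧ dy.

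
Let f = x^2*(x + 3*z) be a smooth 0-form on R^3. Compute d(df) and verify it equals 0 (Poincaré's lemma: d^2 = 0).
d(df) = 0

Step 1: df = sum_i (∂f/∂x_i) dx_i = (3*x*(x + 2*z)) dx + (0) dy + (3*x^2) dz.
Step 2: Apply d again. Using the 1-form formula, the coefficient of dx ∧ dy in d(df) is ∂^2 f/∂x ∂y - ∂^2 f/∂y ∂x = (0) - (0) = 0 (equality of mixed partials for smooth f).
Similarly for dx ∧ dz and dy ∧ dz — all coefficients vanish. So d(df) = 0.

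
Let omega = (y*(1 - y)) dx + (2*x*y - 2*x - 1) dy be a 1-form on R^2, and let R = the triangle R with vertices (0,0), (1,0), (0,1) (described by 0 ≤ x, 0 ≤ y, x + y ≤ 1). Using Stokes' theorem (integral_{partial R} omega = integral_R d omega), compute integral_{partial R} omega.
integral_(partial R) omega = -5/6

Stokes: integral_partial_R omega = integral_R d omega with d omega = (∂Q/∂x - ∂P/∂y) dx ∧ dy.
  ∂Q/∂x = 2*y - 2
  ∂P/∂y = 1 - 2*y
  integrand = ∂Q/∂x - ∂P/∂y = 4*y - 3.
Integrating over R: integral_0^1 integral_0^{1-x} (4*y - 3) dy dx = -5/6.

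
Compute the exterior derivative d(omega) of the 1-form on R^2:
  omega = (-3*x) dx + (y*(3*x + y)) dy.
d(omega) = (3*y) dx ∧ dy

For a 1-form omega = sum_i f_i dx_i, the exterior derivative is
  d(omega) = sum_{i < j} (∂f_j/∂x_i - ∂f_i/∂x_j) dx_i ∧ dx_j.
  coefficient of dx ∧ dy: ∂f_2/∂x - ∂f_1/∂y = ∂(y*(3*x + y))/∂x - ∂(-3*x)/∂y = 3*y
Assembling: d(omega) = (3*y) dx ∧ dy.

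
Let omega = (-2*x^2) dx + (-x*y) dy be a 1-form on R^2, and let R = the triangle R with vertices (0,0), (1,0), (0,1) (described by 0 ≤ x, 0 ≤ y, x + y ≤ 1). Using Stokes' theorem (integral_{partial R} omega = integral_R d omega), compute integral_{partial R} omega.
integral_(partial R) omega = -1/6

Stokes: integral_partial_R omega = integral_R d omega with d omega = (∂Q/∂x - ∂P/∂y) dx ∧ dy.
  ∂Q/∂x = -y
  ∂P/∂y = 0
  integrand = ∂Q/∂x - ∂P/∂y = -y.
Integrating over R: integral_0^1 integral_0^{1-x} (-y) dy dx = -1/6.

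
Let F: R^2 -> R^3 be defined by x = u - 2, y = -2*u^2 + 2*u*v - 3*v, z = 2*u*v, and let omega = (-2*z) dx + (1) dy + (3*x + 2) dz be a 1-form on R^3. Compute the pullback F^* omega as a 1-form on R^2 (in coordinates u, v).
F^* omega = (2*u*v - 4*u - 6*v) du + (6*u^2 - 6*u - 3) dv

Using F^*(f dg) = (f ∘ F) d(g ∘ F), substitute each coordinate x_i by F_i(u, v) in f_i, and replace dx_i by d F_i = (∂F_i/∂u) du + (∂F_i/∂v) dv.
  For the x component: f_1(F) = -4*u*v; d F_1 = (1) du + (0) dv
  For the y component: f_2(F) = 1; d F_2 = (-4*u + 2*v) du + (2*u - 3) dv
  For the z component: f_3(F) = 3*u - 4; d F_3 = (2*v) du + (2*u) dv
Combining and collecting du, dv coefficients:
  coeff of du: 2*u*v - 4*u - 6*v
  coeff of dv: 6*u^2 - 6*u - 3
F^* omega = (2*u*v - 4*u - 6*v) du + (6*u^2 - 6*u - 3) dv.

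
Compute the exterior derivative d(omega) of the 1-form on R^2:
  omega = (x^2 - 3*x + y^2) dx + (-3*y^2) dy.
d(omega) = (-2*y) dx ∧ dy

For a 1-form omega = sum_i f_i dx_i, the exterior derivative is
  d(omega) = sum_{i < j} (∂f_j/∂x_i - ∂f_i/∂x_j) dx_i ∧ dx_j.
  coefficient of dx ∧ dy: ∂f_2/∂x - ∂f_1/∂y = ∂(-3*y^2)/∂x - ∂(x^2 - 3*x + y^2)/∂y = -2*y
Assembling: d(omega) = (-2*y) dx ∧ dy.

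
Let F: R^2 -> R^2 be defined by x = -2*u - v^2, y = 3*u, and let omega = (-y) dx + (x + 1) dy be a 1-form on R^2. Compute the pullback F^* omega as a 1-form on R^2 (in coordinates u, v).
F^* omega = (3 - 3*v^2) du + (6*u*v) dv

Using F^*(f dg) = (f ∘ F) d(g ∘ F), substitute each coordinate x_i by F_i(u, v) in f_i, and replace dx_i by d F_i = (∂F_i/∂u) du + (∂F_i/∂v) dv.
  For the x component: f_1(F) = -3*u; d F_1 = (-2) du + (-2*v) dv
  For the y component: f_2(F) = -2*u - v^2 + 1; d F_2 = (3) du + (0) dv
Combining and collecting du, dv coefficients:
  coeff of du: 3 - 3*v^2
  coeff of dv: 6*u*v
F^* omega = (3 - 3*v^2) du + (6*u*v) dv.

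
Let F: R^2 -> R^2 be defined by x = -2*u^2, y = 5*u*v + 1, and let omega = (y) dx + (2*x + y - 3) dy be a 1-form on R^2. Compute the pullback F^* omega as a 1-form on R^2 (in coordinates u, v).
F^* omega = (-40*u^2*v + 25*u*v^2 - 4*u - 10*v) du + (5*u*(-4*u^2 + 5*u*v - 2)) dv

Using F^*(f dg) = (f ∘ F) d(g ∘ F), substitute each coordinate x_i by F_i(u, v) in f_i, and replace dx_i by d F_i = (∂F_i/∂u) du + (∂F_i/∂v) dv.
  For the x component: f_1(F) = 5*u*v + 1; d F_1 = (-4*u) du + (0) dv
  For the y component: f_2(F) = -4*u^2 + 5*u*v - 2; d F_2 = (5*v) du + (5*u) dv
Combining and collecting du, dv coefficients:
  coeff of du: -40*u^2*v + 25*u*v^2 - 4*u - 10*v
  coeff of dv: 5*u*(-4*u^2 + 5*u*v - 2)
F^* omega = (-40*u^2*v + 25*u*v^2 - 4*u - 10*v) du + (5*u*(-4*u^2 + 5*u*v - 2)) dv.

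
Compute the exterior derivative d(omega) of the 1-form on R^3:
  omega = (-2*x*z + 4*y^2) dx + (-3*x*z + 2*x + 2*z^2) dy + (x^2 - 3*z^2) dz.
d(omega) = (-8*y - 3*z + 2) dx ∧ dy + (4*x) dx ∧ dz + (3*x - 4*z) dy ∧ dz

For a 1-form omega = sum_i f_i dx_i, the exterior derivative is
  d(omega) = sum_{i < j} (∂f_j/∂x_i - ∂f_i/∂x_j) dx_i ∧ dx_j.
  coefficient of dx ∧ dy: ∂f_2/∂x - ∂f_1/∂y = ∂(-3*x*z + 2*x + 2*z^2)/∂x - ∂(-2*x*z + 4*y^2)/∂y = -8*y - 3*z + 2
  coefficient of dx ∧ dz: ∂f_3/∂x - ∂f_1/∂z = ∂(x^2 - 3*z^2)/∂x - ∂(-2*x*z + 4*y^2)/∂z = 4*x
  coefficient of dy ∧ dz: ∂f_3/∂y - ∂f_2/∂z = ∂(x^2 - 3*z^2)/∂y - ∂(-3*x*z + 2*x + 2*z^2)/∂z = 3*x - 4*z
Assembling: d(omega) = (-8*y - 3*z + 2) dx ∧ dy + (4*x) dx ∧ dz + (3*x - 4*z) dy ∧ dz.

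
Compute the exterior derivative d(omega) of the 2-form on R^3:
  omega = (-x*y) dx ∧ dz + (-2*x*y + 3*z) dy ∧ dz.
d(omega) = (x - 2*y) dx ∧ dy ∧ dz

For a 2-form omega = sum_{i<j} g_{ij} dx_i ∧ dx_j, the exterior derivative is
  d(omega) = sum_{i<j} d(g_{ij}) ∧ dx_i ∧ dx_j = sum_{i<j, k} (∂g_{ij}/∂x_k) dx_k ∧ dx_i ∧ dx_j.
Expand each term, using dx_k ∧ dx_i ∧ dx_j = sgn(permutation) dx_{(a)} ∧ dx_{(b)} ∧ dx_{(c)} with (a < b < c) sorted:
  d(-x*y) includes (∂/∂y)(-x*y) dy = (-x) dy, which multiplied by dx ∧ dz gives (x) dx ∧ dy ∧ dz
  d(-2*x*y + 3*z) includes (∂/∂x)(-2*x*y + 3*z) dx = (-2*y) dx, which multiplied by dy ∧ dz gives (-2*y) dx ∧ dy ∧ dz
Collecting like 3-forms: d(omega) = (x - 2*y) dx ∧ dy ∧ dz.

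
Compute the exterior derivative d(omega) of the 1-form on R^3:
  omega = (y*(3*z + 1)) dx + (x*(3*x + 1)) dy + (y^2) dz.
d(omega) = (6*x - 3*z) dx ∧ dy + (-3*y) dx ∧ dz + (2*y) dy ∧ dz

For a 1-form omega = sum_i f_i dx_i, the exterior derivative is
  d(omega) = sum_{i < j} (∂f_j/∂x_i - ∂f_i/∂x_j) dx_i ∧ dx_j.
  coefficient of dx ∧ dy: ∂f_2/∂x - ∂f_1/∂y = ∂(x*(3*x + 1))/∂x - ∂(y*(3*z + 1))/∂y = 6*x - 3*z
  coefficient of dx ∧ dz: ∂f_3/∂x - ∂f_1/∂z = ∂(y^2)/∂x - ∂(y*(3*z + 1))/∂z = -3*y
  coefficient of dy ∧ dz: ∂f_3/∂y - ∂f_2/∂z = ∂(y^2)/∂y - ∂(x*(3*x + 1))/∂z = 2*y
Assembling: d(omega) = (6*x - 3*z) dx ∧ dy + (-3*y) dx ∧ dz + (2*y) dy ∧ dz.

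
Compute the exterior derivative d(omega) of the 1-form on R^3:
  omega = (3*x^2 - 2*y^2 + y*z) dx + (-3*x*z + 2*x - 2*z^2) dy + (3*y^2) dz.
d(omega) = (4*y - 4*z + 2) dx ∧ dy + (-y) dx ∧ dz + (3*x + 6*y + 4*z) dy ∧ dz

For a 1-form omega = sum_i f_i dx_i, the exterior derivative is
  d(omega) = sum_{i < j} (∂f_j/∂x_i - ∂f_i/∂x_j) dx_i ∧ dx_j.
  coefficient of dx ∧ dy: ∂f_2/∂x - ∂f_1/∂y = ∂(-3*x*z + 2*x - 2*z^2)/∂x - ∂(3*x^2 - 2*y^2 + y*z)/∂y = 4*y - 4*z + 2
  coefficient of dx ∧ dz: ∂f_3/∂x - ∂f_1/∂z = ∂(3*y^2)/∂x - ∂(3*x^2 - 2*y^2 + y*z)/∂z = -y
  coefficient of dy ∧ dz: ∂f_3/∂y - ∂f_2/∂z = ∂(3*y^2)/∂y - ∂(-3*x*z + 2*x - 2*z^2)/∂z = 3*x + 6*y + 4*z
Assembling: d(omega) = (4*y - 4*z + 2) dx ∧ dy + (-y) dx ∧ dz + (3*x + 6*y + 4*z) dy ∧ dz.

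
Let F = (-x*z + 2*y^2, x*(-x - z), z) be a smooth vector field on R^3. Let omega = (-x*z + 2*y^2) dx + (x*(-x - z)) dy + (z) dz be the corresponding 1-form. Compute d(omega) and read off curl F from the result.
d(omega) = (x) dy ∧ dz + (-x) dz ∧ dx + (-2*x - 4*y - z) dx ∧ dy; curl F = (x, -x, -2*x - 4*y - z)

d omega = sum_{i<j} (∂f_j/∂x_i - ∂f_i/∂x_j) dx_i ∧ dx_j. Under the identification (dy ∧ dz, dz ∧ dx, dx ∧ dy) ↔ (e_x, e_y, e_z), the coefficients are exactly the components of curl F. Compute:
  ∂R/∂y - ∂Q/∂z = (0) - (-x) = x
  ∂P/∂z - ∂R/∂x = (-x) - (0) = -x
  ∂Q/∂x - ∂P/∂y = (-2*x - z) - (4*y) = -2*x - 4*y - z.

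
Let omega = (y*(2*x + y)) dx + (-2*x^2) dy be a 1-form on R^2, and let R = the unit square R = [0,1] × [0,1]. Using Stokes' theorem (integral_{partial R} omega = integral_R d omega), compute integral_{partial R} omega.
integral_(partial R) omega = -4

Stokes: integral_partial_R omega = integral_R d omega with d omega = (∂Q/∂x - ∂P/∂y) dx ∧ dy.
  ∂Q/∂x = -4*x
  ∂P/∂y = 2*x + 2*y
  integrand = ∂Q/∂x - ∂P/∂y = -6*x - 2*y.
Integrating over R: integral_0^1 integral_0^1 (-6*x - 2*y) dx dy = -4.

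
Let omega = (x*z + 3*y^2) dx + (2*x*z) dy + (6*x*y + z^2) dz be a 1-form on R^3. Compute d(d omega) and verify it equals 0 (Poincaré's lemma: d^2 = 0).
d(d omega) = 0

Step 1: d omega = sum_{i<j} (∂f_j/∂x_i - ∂f_i/∂x_j) dx_i ∧ dx_j:
  coeff of dx ∧ dy: -6*y + 2*z
  coeff of dx ∧ dz: -x + 6*y
  coeff of dy ∧ dz: 4*x
Step 2: Apply d again to each 2-form coefficient. The only possible 3-form in R^3 is dx ∧ dy ∧ dz, with coefficient
  ∂(coeff of dy∧dz)/∂x - ∂(coeff of dx∧dz)/∂y + ∂(coeff of dx∧dy)/∂z
  = ∂/∂x (4*x) - ∂/∂y (-x + 6*y) + ∂/∂z (-6*y + 2*z).
Each of these terms simplifies to sums of mixed partials that cancel in pairs. The result is 0 (by equality of mixed partials for smooth functions — Schwarz / Clairaut).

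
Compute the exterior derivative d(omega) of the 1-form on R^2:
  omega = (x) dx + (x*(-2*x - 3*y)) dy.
d(omega) = (-4*x - 3*y) dx ∧ dy

For a 1-form omega = sum_i f_i dx_i, the exterior derivative is
  d(omega) = sum_{i < j} (∂f_j/∂x_i - ∂f_i/∂x_j) dx_i ∧ dx_j.
  coefficient of dx ∧ dy: ∂f_2/∂x - ∂f_1/∂y = ∂(x*(-2*x - 3*y))/∂x - ∂(x)/∂y = -4*x - 3*y
Assembling: d(omega) = (-4*x - 3*y) dx ∧ dy.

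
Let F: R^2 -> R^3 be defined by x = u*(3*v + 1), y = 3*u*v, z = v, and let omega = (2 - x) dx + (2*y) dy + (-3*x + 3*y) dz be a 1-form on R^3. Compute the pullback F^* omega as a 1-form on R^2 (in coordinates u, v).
F^* omega = (9*u*v^2 - 6*u*v - u + 6*v + 2) du + (3*u*(3*u*v - u + 1)) dv

Using F^*(f dg) = (f ∘ F) d(g ∘ F), substitute each coordinate x_i by F_i(u, v) in f_i, and replace dx_i by d F_i = (∂F_i/∂u) du + (∂F_i/∂v) dv.
  For the x component: f_1(F) = -3*u*v - u + 2; d F_1 = (3*v + 1) du + (3*u) dv
  For the y component: f_2(F) = 6*u*v; d F_2 = (3*v) du + (3*u) dv
  For the z component: f_3(F) = -3*u; d F_3 = (0) du + (1) dv
Combining and collecting du, dv coefficients:
  coeff of du: 9*u*v^2 - 6*u*v - u + 6*v + 2
  coeff of dv: 3*u*(3*u*v - u + 1)
F^* omega = (9*u*v^2 - 6*u*v - u + 6*v + 2) du + (3*u*(3*u*v - u + 1)) dv.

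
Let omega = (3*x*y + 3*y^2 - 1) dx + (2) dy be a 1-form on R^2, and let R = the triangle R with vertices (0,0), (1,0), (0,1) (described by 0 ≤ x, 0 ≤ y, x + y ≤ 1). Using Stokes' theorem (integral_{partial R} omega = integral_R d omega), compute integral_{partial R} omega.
integral_(partial R) omega = -3/2

Stokes: integral_partial_R omega = integral_R d omega with d omega = (∂Q/∂x - ∂P/∂y) dx ∧ dy.
  ∂Q/∂x = 0
  ∂P/∂y = 3*x + 6*y
  integrand = ∂Q/∂x - ∂P/∂y = -3*x - 6*y.
Integrating over R: integral_0^1 integral_0^{1-x} (-3*x - 6*y) dy dx = -3/2.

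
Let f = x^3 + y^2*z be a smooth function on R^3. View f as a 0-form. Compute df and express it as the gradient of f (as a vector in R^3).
df = (3*x^2) dx + (2*y*z) dy + (y^2) dz; grad f = (3*x^2, 2*y*z, y^2)

For a 0-form f, d f = (∂f/∂x) dx + (∂f/∂y) dy + (∂f/∂z) dz. The components of the vector representation are exactly the entries of grad f in Cartesian coordinates:
  ∂f/∂x = 3*x^2
  ∂f/∂y = 2*y*z
  ∂f/∂z = y^2.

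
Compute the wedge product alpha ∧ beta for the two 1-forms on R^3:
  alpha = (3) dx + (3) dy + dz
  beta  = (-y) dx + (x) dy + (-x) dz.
alpha ∧ beta = (3*x + 3*y) dx ∧ dy + (-3*x + y) dx ∧ dz + (-4*x) dy ∧ dz

Distribute the wedge, using dx_i ∧ dx_j = -dx_j ∧ dx_i and dx_i ∧ dx_i = 0. For each pair (i, j) with i < j, the coefficient of dx_i ∧ dx_j in alpha ∧ beta is (alpha_i * beta_j - alpha_j * beta_i). Collecting: alpha ∧ beta = (3*x + 3*y) dx ∧ dy + (-3*x + y) dx ∧ dz + (-4*x) dy ∧ dz.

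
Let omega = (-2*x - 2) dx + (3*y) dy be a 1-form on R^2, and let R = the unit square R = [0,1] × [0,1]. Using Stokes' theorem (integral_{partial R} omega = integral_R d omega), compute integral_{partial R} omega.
integral_(partial R) omega = 0

Stokes: integral_partial_R omega = integral_R d omega with d omega = (∂Q/∂x - ∂P/∂y) dx ∧ dy.
  ∂Q/∂x = 0
  ∂P/∂y = 0
  integrand = ∂Q/∂x - ∂P/∂y = 0.
Integrating over R: integral_0^1 integral_0^1 (0) dx dy = 0.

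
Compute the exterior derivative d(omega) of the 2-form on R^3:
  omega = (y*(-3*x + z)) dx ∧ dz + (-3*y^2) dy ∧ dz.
d(omega) = (3*x - z) dx ∧ dy ∧ dz

For a 2-form omega = sum_{i<j} g_{ij} dx_i ∧ dx_j, the exterior derivative is
  d(omega) = sum_{i<j} d(g_{ij}) ∧ dx_i ∧ dx_j = sum_{i<j, k} (∂g_{ij}/∂x_k) dx_k ∧ dx_i ∧ dx_j.
Expand each term, using dx_k ∧ dx_i ∧ dx_j = sgn(permutation) dx_{(a)} ∧ dx_{(b)} ∧ dx_{(c)} with (a < b < c) sorted:
  d(y*(-3*x + z)) includes (∂/∂y)(y*(-3*x + z)) dy = (-3*x + z) dy, which multiplied by dx ∧ dz gives (3*x - z) dx ∧ dy ∧ dz
Collecting like 3-forms: d(omega) = (3*x - z) dx ∧ dy ∧ dz.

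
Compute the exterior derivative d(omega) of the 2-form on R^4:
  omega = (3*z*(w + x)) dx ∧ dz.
d(omega) = (3*z) dx ∧ dz ∧ dw

For a 2-form omega = sum_{i<j} g_{ij} dx_i ∧ dx_j, the exterior derivative is
  d(omega) = sum_{i<j} d(g_{ij}) ∧ dx_i ∧ dx_j = sum_{i<j, k} (∂g_{ij}/∂x_k) dx_k ∧ dx_i ∧ dx_j.
Expand each term, using dx_k ∧ dx_i ∧ dx_j = sgn(permutation) dx_{(a)} ∧ dx_{(b)} ∧ dx_{(c)} with (a < b < c) sorted:
  d(3*z*(w + x)) includes (∂/∂w)(3*z*(w + x)) dw = (3*z) dw, which multiplied by dx ∧ dz gives (3*z) dx ∧ dz ∧ dw
Collecting like 3-forms: d(omega) = (3*z) dx ∧ dz ∧ dw.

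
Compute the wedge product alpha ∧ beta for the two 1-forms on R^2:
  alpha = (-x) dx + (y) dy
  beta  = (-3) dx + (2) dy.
alpha ∧ beta = (-2*x + 3*y) dx ∧ dy

Distribute the wedge, using dx_i ∧ dx_j = -dx_j ∧ dx_i and dx_i ∧ dx_i = 0. For each pair (i, j) with i < j, the coefficient of dx_i ∧ dx_j in alpha ∧ beta is (alpha_i * beta_j - alpha_j * beta_i). Collecting: alpha ∧ beta = (-2*x + 3*y) dx ∧ dy.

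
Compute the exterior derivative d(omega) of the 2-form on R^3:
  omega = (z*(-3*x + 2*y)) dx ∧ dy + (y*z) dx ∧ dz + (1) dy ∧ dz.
d(omega) = (-3*x + 2*y - z) dx ∧ dy ∧ dz

For a 2-form omega = sum_{i<j} g_{ij} dx_i ∧ dx_j, the exterior derivative is
  d(omega) = sum_{i<j} d(g_{ij}) ∧ dx_i ∧ dx_j = sum_{i<j, k} (∂g_{ij}/∂x_k) dx_k ∧ dx_i ∧ dx_j.
Expand each term, using dx_k ∧ dx_i ∧ dx_j = sgn(permutation) dx_{(a)} ∧ dx_{(b)} ∧ dx_{(c)} with (a < b < c) sorted:
  d(z*(-3*x + 2*y)) includes (∂/∂z)(z*(-3*x + 2*y)) dz = (-3*x + 2*y) dz, which multiplied by dx ∧ dy gives (-3*x + 2*y) dx ∧ dy ∧ dz
  d(y*z) includes (∂/∂y)(y*z) dy = (z) dy, which multiplied by dx ∧ dz gives (-z) dx ∧ dy ∧ dz
Collecting like 3-forms: d(omega) = (-3*x + 2*y - z) dx ∧ dy ∧ dz.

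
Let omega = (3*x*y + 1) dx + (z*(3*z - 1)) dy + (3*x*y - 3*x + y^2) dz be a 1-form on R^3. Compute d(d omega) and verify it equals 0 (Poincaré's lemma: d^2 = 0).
d(d omega) = 0

Step 1: d omega = sum_{i<j} (∂f_j/∂x_i - ∂f_i/∂x_j) dx_i ∧ dx_j:
  coeff of dx ∧ dy: -3*x
  coeff of dx ∧ dz: 3*y - 3
  coeff of dy ∧ dz: 3*x + 2*y - 6*z + 1
Step 2: Apply d again to each 2-form coefficient. The only possible 3-form in R^3 is dx ∧ dy ∧ dz, with coefficient
  ∂(coeff of dy∧dz)/∂x - ∂(coeff of dx∧dz)/∂y + ∂(coeff of dx∧dy)/∂z
  = ∂/∂x (3*x + 2*y - 6*z + 1) - ∂/∂y (3*y - 3) + ∂/∂z (-3*x).
Each of these terms simplifies to sums of mixed partials that cancel in pairs. The result is 0 (by equality of mixed partials for smooth functions — Schwarz / Clairaut).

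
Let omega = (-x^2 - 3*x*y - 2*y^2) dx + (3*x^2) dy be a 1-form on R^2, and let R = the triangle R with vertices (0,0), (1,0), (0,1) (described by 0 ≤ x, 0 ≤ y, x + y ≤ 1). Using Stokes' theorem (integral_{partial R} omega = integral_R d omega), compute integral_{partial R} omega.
integral_(partial R) omega = 13/6

Stokes: integral_partial_R omega = integral_R d omega with d omega = (∂Q/∂x - ∂P/∂y) dx ∧ dy.
  ∂Q/∂x = 6*x
  ∂P/∂y = -3*x - 4*y
  integrand = ∂Q/∂x - ∂P/∂y = 9*x + 4*y.
Integrating over R: integral_0^1 integral_0^{1-x} (9*x + 4*y) dy dx = 13/6.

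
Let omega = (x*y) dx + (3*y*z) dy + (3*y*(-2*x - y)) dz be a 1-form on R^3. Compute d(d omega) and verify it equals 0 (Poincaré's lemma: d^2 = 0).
d(d omega) = 0

Step 1: d omega = sum_{i<j} (∂f_j/∂x_i - ∂f_i/∂x_j) dx_i ∧ dx_j:
  coeff of dx ∧ dy: -x
  coeff of dx ∧ dz: -6*y
  coeff of dy ∧ dz: -6*x - 9*y
Step 2: Apply d again to each 2-form coefficient. The only possible 3-form in R^3 is dx ∧ dy ∧ dz, with coefficient
  ∂(coeff of dy∧dz)/∂x - ∂(coeff of dx∧dz)/∂y + ∂(coeff of dx∧dy)/∂z
  = ∂/∂x (-6*x - 9*y) - ∂/∂y (-6*y) + ∂/∂z (-x).
Each of these terms simplifies to sums of mixed partials that cancel in pairs. The result is 0 (by equality of mixed partials for smooth functions — Schwarz / Clairaut).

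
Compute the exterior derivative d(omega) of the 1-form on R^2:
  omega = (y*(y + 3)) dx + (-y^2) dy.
d(omega) = (-2*y - 3) dx ∧ dy

For a 1-form omega = sum_i f_i dx_i, the exterior derivative is
  d(omega) = sum_{i < j} (∂f_j/∂x_i - ∂f_i/∂x_j) dx_i ∧ dx_j.
  coefficient of dx ∧ dy: ∂f_2/∂x - ∂f_1/∂y = ∂(-y^2)/∂x - ∂(y*(y + 3))/∂y = -2*y - 3
Assembling: d(omega) = (-2*y - 3) dx ∧ dy.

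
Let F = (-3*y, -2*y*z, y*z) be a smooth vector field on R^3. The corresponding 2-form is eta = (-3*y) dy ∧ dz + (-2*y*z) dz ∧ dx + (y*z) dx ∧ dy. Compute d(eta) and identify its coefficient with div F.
d(eta) = (y - 2*z) dx ∧ dy ∧ dz; div F = y - 2*z

For a 2-form in R^3 of the form above, applying d gives a 3-form with coefficient ∂P/∂x + ∂Q/∂y + ∂R/∂z:
  ∂P/∂x = 0
  ∂Q/∂y = -2*z
  ∂R/∂z = y
Sum = y - 2*z, which is exactly div F.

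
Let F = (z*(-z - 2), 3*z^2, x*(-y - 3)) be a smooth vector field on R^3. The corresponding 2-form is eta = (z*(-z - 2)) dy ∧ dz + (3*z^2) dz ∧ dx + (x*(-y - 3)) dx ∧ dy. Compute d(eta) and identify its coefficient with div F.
d(eta) = (0) dx ∧ dy ∧ dz; div F = 0

For a 2-form in R^3 of the form above, applying d gives a 3-form with coefficient ∂P/∂x + ∂Q/∂y + ∂R/∂z:
  ∂P/∂x = 0
  ∂Q/∂y = 0
  ∂R/∂z = 0
Sum = 0, which is exactly div F.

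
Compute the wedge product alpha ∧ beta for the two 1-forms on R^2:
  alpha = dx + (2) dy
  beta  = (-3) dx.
alpha ∧ beta = (6) dx ∧ dy

Distribute the wedge, using dx_i ∧ dx_j = -dx_j ∧ dx_i and dx_i ∧ dx_i = 0. For each pair (i, j) with i < j, the coefficient of dx_i ∧ dx_j in alpha ∧ beta is (alpha_i * beta_j - alpha_j * beta_i). Collecting: alpha ∧ beta = (6) dx ∧ dy.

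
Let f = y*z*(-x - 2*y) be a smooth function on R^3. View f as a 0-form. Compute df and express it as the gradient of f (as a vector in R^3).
df = (-y*z) dx + (z*(-x - 4*y)) dy + (y*(-x - 2*y)) dz; grad f = (-y*z, z*(-x - 4*y), y*(-x - 2*y))

For a 0-form f, d f = (∂f/∂x) dx + (∂f/∂y) dy + (∂f/∂z) dz. The components of the vector representation are exactly the entries of grad f in Cartesian coordinates:
  ∂f/∂x = -y*z
  ∂f/∂y = z*(-x - 4*y)
  ∂f/∂z = y*(-x - 2*y).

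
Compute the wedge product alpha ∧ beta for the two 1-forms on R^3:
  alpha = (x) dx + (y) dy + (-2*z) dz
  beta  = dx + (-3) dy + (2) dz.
alpha ∧ beta = (-3*x - y) dx ∧ dy + (2*x + 2*z) dx ∧ dz + (2*y - 6*z) dy ∧ dz

Distribute the wedge, using dx_i ∧ dx_j = -dx_j ∧ dx_i and dx_i ∧ dx_i = 0. For each pair (i, j) with i < j, the coefficient of dx_i ∧ dx_j in alpha ∧ beta is (alpha_i * beta_j - alpha_j * beta_i). Collecting: alpha ∧ beta = (-3*x - y) dx ∧ dy + (2*x + 2*z) dx ∧ dz + (2*y - 6*z) dy ∧ dz.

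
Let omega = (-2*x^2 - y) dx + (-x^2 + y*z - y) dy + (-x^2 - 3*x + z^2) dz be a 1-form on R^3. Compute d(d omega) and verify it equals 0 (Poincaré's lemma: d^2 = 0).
d(d omega) = 0

Step 1: d omega = sum_{i<j} (∂f_j/∂x_i - ∂f_i/∂x_j) dx_i ∧ dx_j:
  coeff of dx ∧ dy: 1 - 2*x
  coeff of dx ∧ dz: -2*x - 3
  coeff of dy ∧ dz: -y
Step 2: Apply d again to each 2-form coefficient. The only possible 3-form in R^3 is dx ∧ dy ∧ dz, with coefficient
  ∂(coeff of dy∧dz)/∂x - ∂(coeff of dx∧dz)/∂y + ∂(coeff of dx∧dy)/∂z
  = ∂/∂x (-y) - ∂/∂y (-2*x - 3) + ∂/∂z (1 - 2*x).
Each of these terms simplifies to sums of mixed partials that cancel in pairs. The result is 0 (by equality of mixed partials for smooth functions — Schwarz / Clairaut).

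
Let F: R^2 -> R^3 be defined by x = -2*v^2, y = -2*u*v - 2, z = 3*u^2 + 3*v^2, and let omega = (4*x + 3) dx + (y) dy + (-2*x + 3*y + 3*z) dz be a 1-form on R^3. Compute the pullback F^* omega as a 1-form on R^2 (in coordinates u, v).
F^* omega = (54*u^3 - 36*u^2*v + 82*u*v^2 - 36*u + 4*v) du + (58*u^2*v - 36*u*v^2 + 4*u + 110*v^3 - 48*v) dv

Using F^*(f dg) = (f ∘ F) d(g ∘ F), substitute each coordinate x_i by F_i(u, v) in f_i, and replace dx_i by d F_i = (∂F_i/∂u) du + (∂F_i/∂v) dv.
  For the x component: f_1(F) = 3 - 8*v^2; d F_1 = (0) du + (-4*v) dv
  For the y component: f_2(F) = -2*u*v - 2; d F_2 = (-2*v) du + (-2*u) dv
  For the z component: f_3(F) = 9*u^2 - 6*u*v + 13*v^2 - 6; d F_3 = (6*u) du + (6*v) dv
Combining and collecting du, dv coefficients:
  coeff of du: 54*u^3 - 36*u^2*v + 82*u*v^2 - 36*u + 4*v
  coeff of dv: 58*u^2*v - 36*u*v^2 + 4*u + 110*v^3 - 48*v
F^* omega = (54*u^3 - 36*u^2*v + 82*u*v^2 - 36*u + 4*v) du + (58*u^2*v - 36*u*v^2 + 4*u + 110*v^3 - 48*v) dv.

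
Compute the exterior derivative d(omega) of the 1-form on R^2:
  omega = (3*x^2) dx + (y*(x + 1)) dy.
d(omega) = (y) dx ∧ dy

For a 1-form omega = sum_i f_i dx_i, the exterior derivative is
  d(omega) = sum_{i < j} (∂f_j/∂x_i - ∂f_i/∂x_j) dx_i ∧ dx_j.
  coefficient of dx ∧ dy: ∂f_2/∂x - ∂f_1/∂y = ∂(y*(x + 1))/∂x - ∂(3*x^2)/∂y = y
Assembling: d(omega) = (y) dx ∧ dy.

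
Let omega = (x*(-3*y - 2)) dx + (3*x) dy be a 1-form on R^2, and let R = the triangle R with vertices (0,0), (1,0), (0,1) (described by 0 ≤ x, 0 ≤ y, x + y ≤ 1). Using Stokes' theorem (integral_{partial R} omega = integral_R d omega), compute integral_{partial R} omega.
integral_(partial R) omega = 2

Stokes: integral_partial_R omega = integral_R d omega with d omega = (∂Q/∂x - ∂P/∂y) dx ∧ dy.
  ∂Q/∂x = 3
  ∂P/∂y = -3*x
  integrand = ∂Q/∂x - ∂P/∂y = 3*x + 3.
Integrating over R: integral_0^1 integral_0^{1-x} (3*x + 3) dy dx = 2.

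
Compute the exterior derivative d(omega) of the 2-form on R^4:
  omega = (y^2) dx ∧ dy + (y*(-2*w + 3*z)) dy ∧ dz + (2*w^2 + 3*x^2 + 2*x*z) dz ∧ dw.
d(omega) = (-2*y) dy ∧ dz ∧ dw + (6*x + 2*z) dx ∧ dz ∧ dw

For a 2-form omega = sum_{i<j} g_{ij} dx_i ∧ dx_j, the exterior derivative is
  d(omega) = sum_{i<j} d(g_{ij}) ∧ dx_i ∧ dx_j = sum_{i<j, k} (∂g_{ij}/∂x_k) dx_k ∧ dx_i ∧ dx_j.
Expand each term, using dx_k ∧ dx_i ∧ dx_j = sgn(permutation) dx_{(a)} ∧ dx_{(b)} ∧ dx_{(c)} with (a < b < c) sorted:
  d(y*(-2*w + 3*z)) includes (∂/∂w)(y*(-2*w + 3*z)) dw = (-2*y) dw, which multiplied by dy ∧ dz gives (-2*y) dy ∧ dz ∧ dw
  d(2*w^2 + 3*x^2 + 2*x*z) includes (∂/∂x)(2*w^2 + 3*x^2 + 2*x*z) dx = (6*x + 2*z) dx, which multiplied by dz ∧ dw gives (6*x + 2*z) dx ∧ dz ∧ dw
Collecting like 3-forms: d(omega) = (-2*y) dy ∧ dz ∧ dw + (6*x + 2*z) dx ∧ dz ∧ dw.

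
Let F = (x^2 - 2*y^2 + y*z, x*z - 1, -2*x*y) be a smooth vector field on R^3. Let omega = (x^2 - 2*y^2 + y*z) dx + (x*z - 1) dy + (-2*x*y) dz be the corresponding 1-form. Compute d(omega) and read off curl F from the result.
d(omega) = (-3*x) dy ∧ dz + (3*y) dz ∧ dx + (4*y) dx ∧ dy; curl F = (-3*x, 3*y, 4*y)

d omega = sum_{i<j} (∂f_j/∂x_i - ∂f_i/∂x_j) dx_i ∧ dx_j. Under the identification (dy ∧ dz, dz ∧ dx, dx ∧ dy) ↔ (e_x, e_y, e_z), the coefficients are exactly the components of curl F. Compute:
  ∂R/∂y - ∂Q/∂z = (-2*x) - (x) = -3*x
  ∂P/∂z - ∂R/∂x = (y) - (-2*y) = 3*y
  ∂Q/∂x - ∂P/∂y = (z) - (-4*y + z) = 4*y.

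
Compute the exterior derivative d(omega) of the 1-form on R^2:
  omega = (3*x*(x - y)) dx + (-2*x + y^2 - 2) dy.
d(omega) = (3*x - 2) dx ∧ dy

For a 1-form omega = sum_i f_i dx_i, the exterior derivative is
  d(omega) = sum_{i < j} (∂f_j/∂x_i - ∂f_i/∂x_j) dx_i ∧ dx_j.
  coefficient of dx ∧ dy: ∂f_2/∂x - ∂f_1/∂y = ∂(-2*x + y^2 - 2)/∂x - ∂(3*x*(x - y))/∂y = 3*x - 2
Assembling: d(omega) = (3*x - 2) dx ∧ dy.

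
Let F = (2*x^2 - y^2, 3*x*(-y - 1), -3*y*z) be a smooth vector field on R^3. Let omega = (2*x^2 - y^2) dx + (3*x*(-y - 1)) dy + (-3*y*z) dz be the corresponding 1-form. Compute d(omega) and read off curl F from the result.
d(omega) = (-3*z) dy ∧ dz + (0) dz ∧ dx + (-y - 3) dx ∧ dy; curl F = (-3*z, 0, -y - 3)

d omega = sum_{i<j} (∂f_j/∂x_i - ∂f_i/∂x_j) dx_i ∧ dx_j. Under the identification (dy ∧ dz, dz ∧ dx, dx ∧ dy) ↔ (e_x, e_y, e_z), the coefficients are exactly the components of curl F. Compute:
  ∂R/∂y - ∂Q/∂z = (-3*z) - (0) = -3*z
  ∂P/∂z - ∂R/∂x = (0) - (0) = 0
  ∂Q/∂x - ∂P/∂y = (-3*y - 3) - (-2*y) = -y - 3.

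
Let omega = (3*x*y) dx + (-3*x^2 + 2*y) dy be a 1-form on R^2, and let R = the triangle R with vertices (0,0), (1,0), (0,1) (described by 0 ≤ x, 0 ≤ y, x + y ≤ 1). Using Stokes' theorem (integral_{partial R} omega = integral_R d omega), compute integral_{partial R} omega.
integral_(partial R) omega = -3/2

Stokes: integral_partial_R omega = integral_R d omega with d omega = (∂Q/∂x - ∂P/∂y) dx ∧ dy.
  ∂Q/∂x = -6*x
  ∂P/∂y = 3*x
  integrand = ∂Q/∂x - ∂P/∂y = -9*x.
Integrating over R: integral_0^1 integral_0^{1-x} (-9*x) dy dx = -3/2.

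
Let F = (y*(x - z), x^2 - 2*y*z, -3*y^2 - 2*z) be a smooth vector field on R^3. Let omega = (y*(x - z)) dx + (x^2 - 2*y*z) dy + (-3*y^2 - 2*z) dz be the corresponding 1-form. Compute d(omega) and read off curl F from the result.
d(omega) = (-4*y) dy ∧ dz + (-y) dz ∧ dx + (x + z) dx ∧ dy; curl F = (-4*y, -y, x + z)

d omega = sum_{i<j} (∂f_j/∂x_i - ∂f_i/∂x_j) dx_i ∧ dx_j. Under the identification (dy ∧ dz, dz ∧ dx, dx ∧ dy) ↔ (e_x, e_y, e_z), the coefficients are exactly the components of curl F. Compute:
  ∂R/∂y - ∂Q/∂z = (-6*y) - (-2*y) = -4*y
  ∂P/∂z - ∂R/∂x = (-y) - (0) = -y
  ∂Q/∂x - ∂P/∂y = (2*x) - (x - z) = x + z.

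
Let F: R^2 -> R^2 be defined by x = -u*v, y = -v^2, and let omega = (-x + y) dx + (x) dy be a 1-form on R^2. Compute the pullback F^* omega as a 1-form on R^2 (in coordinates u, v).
F^* omega = (v^2*(-u + v)) du + (u*v*(-u + 3*v)) dv

Using F^*(f dg) = (f ∘ F) d(g ∘ F), substitute each coordinate x_i by F_i(u, v) in f_i, and replace dx_i by d F_i = (∂F_i/∂u) du + (∂F_i/∂v) dv.
  For the x component: f_1(F) = v*(u - v); d F_1 = (-v) du + (-u) dv
  For the y component: f_2(F) = -u*v; d F_2 = (0) du + (-2*v) dv
Combining and collecting du, dv coefficients:
  coeff of du: v^2*(-u + v)
  coeff of dv: u*v*(-u + 3*v)
F^* omega = (v^2*(-u + v)) du + (u*v*(-u + 3*v)) dv.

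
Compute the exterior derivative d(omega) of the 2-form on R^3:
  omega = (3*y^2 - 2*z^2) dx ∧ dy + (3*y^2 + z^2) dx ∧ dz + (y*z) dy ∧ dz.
d(omega) = (-6*y - 4*z) dx ∧ dy ∧ dz

For a 2-form omega = sum_{i<j} g_{ij} dx_i ∧ dx_j, the exterior derivative is
  d(omega) = sum_{i<j} d(g_{ij}) ∧ dx_i ∧ dx_j = sum_{i<j, k} (∂g_{ij}/∂x_k) dx_k ∧ dx_i ∧ dx_j.
Expand each term, using dx_k ∧ dx_i ∧ dx_j = sgn(permutation) dx_{(a)} ∧ dx_{(b)} ∧ dx_{(c)} with (a < b < c) sorted:
  d(3*y^2 - 2*z^2) includes (∂/∂z)(3*y^2 - 2*z^2) dz = (-4*z) dz, which multiplied by dx ∧ dy gives (-4*z) dx ∧ dy ∧ dz
  d(3*y^2 + z^2) includes (∂/∂y)(3*y^2 + z^2) dy = (6*y) dy, which multiplied by dx ∧ dz gives (-6*y) dx ∧ dy ∧ dz
Collecting like 3-forms: d(omega) = (-6*y - 4*z) dx ∧ dy ∧ dz.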